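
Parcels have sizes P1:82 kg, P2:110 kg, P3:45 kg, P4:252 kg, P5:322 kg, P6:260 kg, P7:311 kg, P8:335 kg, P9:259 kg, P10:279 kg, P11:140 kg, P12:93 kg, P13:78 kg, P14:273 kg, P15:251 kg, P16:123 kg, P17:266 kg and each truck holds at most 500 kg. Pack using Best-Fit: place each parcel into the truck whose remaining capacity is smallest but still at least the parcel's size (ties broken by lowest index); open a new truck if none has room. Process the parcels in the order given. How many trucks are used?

P1 (82 kg) → truck 1 (remaining 418 kg)
P2 (110 kg) → truck 1 (remaining 308 kg)
P3 (45 kg) → truck 1 (remaining 263 kg)
P4 (252 kg) → truck 1 (remaining 11 kg)
P5 (322 kg) → truck 2 (remaining 178 kg)
P6 (260 kg) → truck 3 (remaining 240 kg)
P7 (311 kg) → truck 4 (remaining 189 kg)
P8 (335 kg) → truck 5 (remaining 165 kg)
P9 (259 kg) → truck 6 (remaining 241 kg)
P10 (279 kg) → truck 7 (remaining 221 kg)
P11 (140 kg) → truck 5 (remaining 25 kg)
P12 (93 kg) → truck 2 (remaining 85 kg)
P13 (78 kg) → truck 2 (remaining 7 kg)
P14 (273 kg) → truck 8 (remaining 227 kg)
P15 (251 kg) → truck 9 (remaining 249 kg)
P16 (123 kg) → truck 4 (remaining 66 kg)
P17 (266 kg) → truck 10 (remaining 234 kg)
Final trucks: [82,110,45,252] [322,93,78] [260] [311,123] [335,140] [259] [279] [273] [251] [266].

10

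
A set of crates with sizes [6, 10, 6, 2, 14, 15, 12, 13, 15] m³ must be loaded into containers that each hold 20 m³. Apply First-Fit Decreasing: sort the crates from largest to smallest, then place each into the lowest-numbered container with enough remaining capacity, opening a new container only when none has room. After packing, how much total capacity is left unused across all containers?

27

Sorted descending: 15, 15, 14, 13, 12, 10, 6, 6, 2.
15 m³ → container 1 (remaining 5 m³)
15 m³ → container 2 (remaining 5 m³)
14 m³ → container 3 (remaining 6 m³)
13 m³ → container 4 (remaining 7 m³)
12 m³ → container 5 (remaining 8 m³)
10 m³ → container 6 (remaining 10 m³)
6 m³ → container 3 (remaining 0 m³)
6 m³ → container 4 (remaining 1 m³)
2 m³ → container 1 (remaining 3 m³)
6 containers × 20 m³ = 120 m³; used 93 m³; unused 27 m³.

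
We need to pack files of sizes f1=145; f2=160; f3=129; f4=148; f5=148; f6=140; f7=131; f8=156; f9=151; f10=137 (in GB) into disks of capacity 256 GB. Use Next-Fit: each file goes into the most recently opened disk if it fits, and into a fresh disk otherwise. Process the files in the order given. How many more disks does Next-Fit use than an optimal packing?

0

Next-Fit: [145] [160] [129] [148] [148] [140] [131] [156] [151] [137] → 10 disks.
10 files exceed 128 GB (half the capacity), and no two of those can share a disk, so at least 10 disks are needed.
So 10 is already optimal.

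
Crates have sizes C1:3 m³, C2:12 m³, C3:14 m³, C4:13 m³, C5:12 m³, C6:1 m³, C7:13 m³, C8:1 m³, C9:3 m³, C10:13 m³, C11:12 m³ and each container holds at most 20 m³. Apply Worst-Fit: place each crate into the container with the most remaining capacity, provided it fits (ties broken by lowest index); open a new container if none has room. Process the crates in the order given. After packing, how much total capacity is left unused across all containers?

Put C1 (3 m³) in container 1; 17 m³ remain.
Put C2 (12 m³) in container 1; 5 m³ remain.
Put C3 (14 m³) in container 2; 6 m³ remain.
Put C4 (13 m³) in container 3; 7 m³ remain.
Put C5 (12 m³) in container 4; 8 m³ remain.
Put C6 (1 m³) in container 4; 7 m³ remain.
Put C7 (13 m³) in container 5; 7 m³ remain.
Put C8 (1 m³) in container 3; 6 m³ remain.
Put C9 (3 m³) in container 4; 4 m³ remain.
Put C10 (13 m³) in container 6; 7 m³ remain.
Put C11 (12 m³) in container 7; 8 m³ remain.
7 containers × 20 m³ = 140 m³; used 97 m³; unused 43 m³.

43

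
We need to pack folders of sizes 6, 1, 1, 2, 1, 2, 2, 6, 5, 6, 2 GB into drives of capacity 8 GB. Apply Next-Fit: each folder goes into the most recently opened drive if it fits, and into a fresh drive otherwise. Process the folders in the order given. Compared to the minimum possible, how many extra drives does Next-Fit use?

0

Next-Fit: [6,1,1] [2,1,2,2] [6] [5] [6,2] → 5 drives.
Total size 34 GB; any packing needs at least ⌈34/8⌉ = 5 drives.
So 5 is already optimal.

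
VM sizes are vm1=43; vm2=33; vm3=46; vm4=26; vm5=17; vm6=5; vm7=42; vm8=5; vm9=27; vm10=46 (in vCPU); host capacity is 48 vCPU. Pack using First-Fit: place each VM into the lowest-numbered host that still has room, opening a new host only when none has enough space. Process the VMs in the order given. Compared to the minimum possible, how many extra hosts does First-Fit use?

0

First-Fit: [43,5] [33,5] [46] [26,17] [42] [27] [46] → 7 hosts.
Total size 290 vCPU; any packing needs at least ⌈290/48⌉ = 7 hosts.
So 7 is already optimal.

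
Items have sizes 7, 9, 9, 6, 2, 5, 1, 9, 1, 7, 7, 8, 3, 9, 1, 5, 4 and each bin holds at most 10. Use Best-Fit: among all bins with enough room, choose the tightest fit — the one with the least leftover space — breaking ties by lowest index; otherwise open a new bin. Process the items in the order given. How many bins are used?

10 bins

7 → bin 1 (remaining 3)
9 → bin 2 (remaining 1)
9 → bin 3 (remaining 1)
6 → bin 4 (remaining 4)
2 → bin 1 (remaining 1)
5 → bin 5 (remaining 5)
1 → bin 1 (remaining 0)
9 → bin 6 (remaining 1)
1 → bin 2 (remaining 0)
7 → bin 7 (remaining 3)
7 → bin 8 (remaining 3)
8 → bin 9 (remaining 2)
3 → bin 7 (remaining 0)
9 → bin 10 (remaining 1)
1 → bin 3 (remaining 0)
5 → bin 5 (remaining 0)
4 → bin 4 (remaining 0)
Final bins: [7,2,1] [9,1] [9,1] [6,4] [5,5] [9] [7,3] [7] [8] [9].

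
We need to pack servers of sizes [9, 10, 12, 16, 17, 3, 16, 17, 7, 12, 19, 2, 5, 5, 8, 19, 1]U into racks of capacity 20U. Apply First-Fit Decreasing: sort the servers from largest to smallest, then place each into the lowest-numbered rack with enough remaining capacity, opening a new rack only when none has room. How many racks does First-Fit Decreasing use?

Sorted descending: 19, 19, 17, 17, 16, 16, 12, 12, 10, 9, 8, 7, 5, 5, 3, 2, 1.
Put 19U in rack 1; 1U remain.
Put 19U in rack 2; 1U remain.
Put 17U in rack 3; 3U remain.
Put 17U in rack 4; 3U remain.
Put 16U in rack 5; 4U remain.
Put 16U in rack 6; 4U remain.
Put 12U in rack 7; 8U remain.
Put 12U in rack 8; 8U remain.
Put 10U in rack 9; 10U remain.
Put 9U in rack 9; 1U remain.
Put 8U in rack 7; 0U remain.
Put 7U in rack 8; 1U remain.
Put 5U in rack 10; 15U remain.
Put 5U in rack 10; 10U remain.
Put 3U in rack 3; 0U remain.
Put 2U in rack 4; 1U remain.
Put 1U in rack 1; 0U remain.
Final racks: [19,1] [19] [17,3] [17,2] [16] [16] [12,8] [12,7] [10,9] [5,5].

10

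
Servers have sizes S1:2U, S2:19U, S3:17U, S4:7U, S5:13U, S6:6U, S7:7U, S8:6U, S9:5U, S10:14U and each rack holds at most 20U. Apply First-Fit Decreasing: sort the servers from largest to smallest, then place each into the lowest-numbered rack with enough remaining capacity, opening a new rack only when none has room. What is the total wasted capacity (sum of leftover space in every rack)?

Sorted descending: 19, 17, 14, 13, 7, 7, 6, 6, 5, 2.
rack 1: place 19U, 1U left
rack 2: place 17U, 3U left
rack 3: place 14U, 6U left
rack 4: place 13U, 7U left
rack 4: place 7U, 0U left
rack 5: place 7U, 13U left
rack 3: place 6U, 0U left
rack 5: place 6U, 7U left
rack 5: place 5U, 2U left
rack 2: place 2U, 1U left
5 racks × 20U = 100U; used 96U; unused 4U.

4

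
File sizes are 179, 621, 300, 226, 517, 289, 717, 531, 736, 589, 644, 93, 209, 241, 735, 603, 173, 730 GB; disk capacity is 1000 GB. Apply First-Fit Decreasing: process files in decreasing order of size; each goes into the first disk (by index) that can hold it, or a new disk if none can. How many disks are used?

Sorted descending: 736, 735, 730, 717, 644, 621, 603, 589, 531, 517, 300, 289, 241, 226, 209, 179, 173, 93.
736 GB → disk 1 (remaining 264 GB)
735 GB → disk 2 (remaining 265 GB)
730 GB → disk 3 (remaining 270 GB)
717 GB → disk 4 (remaining 283 GB)
644 GB → disk 5 (remaining 356 GB)
621 GB → disk 6 (remaining 379 GB)
603 GB → disk 7 (remaining 397 GB)
589 GB → disk 8 (remaining 411 GB)
531 GB → disk 9 (remaining 469 GB)
517 GB → disk 10 (remaining 483 GB)
300 GB → disk 5 (remaining 56 GB)
289 GB → disk 6 (remaining 90 GB)
241 GB → disk 1 (remaining 23 GB)
226 GB → disk 2 (remaining 39 GB)
209 GB → disk 3 (remaining 61 GB)
179 GB → disk 4 (remaining 104 GB)
173 GB → disk 7 (remaining 224 GB)
93 GB → disk 4 (remaining 11 GB)
Final disks: [736,241] [735,226] [730,209] [717,179,93] [644,300] [621,289] [603,173] [589] [531] [517].

10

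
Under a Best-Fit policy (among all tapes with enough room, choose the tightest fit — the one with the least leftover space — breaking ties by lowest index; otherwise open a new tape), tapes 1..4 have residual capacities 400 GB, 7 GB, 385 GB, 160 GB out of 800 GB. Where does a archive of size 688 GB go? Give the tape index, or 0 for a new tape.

0

No tape has ≥ 688 GB free, so a new tape is opened.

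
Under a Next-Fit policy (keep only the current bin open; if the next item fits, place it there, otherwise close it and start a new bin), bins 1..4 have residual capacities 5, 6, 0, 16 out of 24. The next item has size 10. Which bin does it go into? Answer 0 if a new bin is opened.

4

Next-Fit only looks at bin 4, which has 16 free.
10 fits there.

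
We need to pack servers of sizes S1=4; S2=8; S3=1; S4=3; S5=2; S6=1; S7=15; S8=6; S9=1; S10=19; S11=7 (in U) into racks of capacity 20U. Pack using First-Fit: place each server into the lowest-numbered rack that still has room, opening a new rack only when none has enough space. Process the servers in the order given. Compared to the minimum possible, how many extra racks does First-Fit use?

First-Fit: [4,8,1,3,2,1,1] [15] [6,7] [19] → 4 racks.
Total size 67U; any packing needs at least ⌈67/20⌉ = 4 racks.
So 4 is already optimal.

0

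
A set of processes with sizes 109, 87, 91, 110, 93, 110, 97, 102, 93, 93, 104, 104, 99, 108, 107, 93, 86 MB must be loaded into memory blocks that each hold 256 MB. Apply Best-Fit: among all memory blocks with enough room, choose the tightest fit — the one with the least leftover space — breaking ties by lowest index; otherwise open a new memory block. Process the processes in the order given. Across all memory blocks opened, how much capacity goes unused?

memory block 1: place 109 MB, 147 MB left
memory block 1: place 87 MB, 60 MB left
memory block 2: place 91 MB, 165 MB left
memory block 2: place 110 MB, 55 MB left
memory block 3: place 93 MB, 163 MB left
memory block 3: place 110 MB, 53 MB left
memory block 4: place 97 MB, 159 MB left
memory block 4: place 102 MB, 57 MB left
memory block 5: place 93 MB, 163 MB left
memory block 5: place 93 MB, 70 MB left
memory block 6: place 104 MB, 152 MB left
memory block 6: place 104 MB, 48 MB left
memory block 7: place 99 MB, 157 MB left
memory block 7: place 108 MB, 49 MB left
memory block 8: place 107 MB, 149 MB left
memory block 8: place 93 MB, 56 MB left
memory block 9: place 86 MB, 170 MB left
9 memory blocks × 256 MB = 2304 MB; used 1686 MB; unused 618 MB.

618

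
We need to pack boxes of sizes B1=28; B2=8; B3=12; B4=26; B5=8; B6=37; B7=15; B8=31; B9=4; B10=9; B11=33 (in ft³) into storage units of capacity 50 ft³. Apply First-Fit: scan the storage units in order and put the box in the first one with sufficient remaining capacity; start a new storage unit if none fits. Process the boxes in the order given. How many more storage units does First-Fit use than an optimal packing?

First-Fit: [28,8,12] [26,8,15] [37,4,9] [31] [33] → 5 storage units.
Total size 211 ft³; any packing needs at least ⌈211/50⌉ = 5 storage units.
So 5 is already optimal.

0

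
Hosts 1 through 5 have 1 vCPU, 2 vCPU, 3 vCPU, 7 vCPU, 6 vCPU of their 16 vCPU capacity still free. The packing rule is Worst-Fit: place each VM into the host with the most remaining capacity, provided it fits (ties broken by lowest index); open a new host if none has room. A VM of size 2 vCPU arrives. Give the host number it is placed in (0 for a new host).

Hosts with room: host 2 (2 vCPU), host 3 (3 vCPU), host 4 (7 vCPU), host 5 (6 vCPU).
Most room is host 4 with 7 vCPU free.

4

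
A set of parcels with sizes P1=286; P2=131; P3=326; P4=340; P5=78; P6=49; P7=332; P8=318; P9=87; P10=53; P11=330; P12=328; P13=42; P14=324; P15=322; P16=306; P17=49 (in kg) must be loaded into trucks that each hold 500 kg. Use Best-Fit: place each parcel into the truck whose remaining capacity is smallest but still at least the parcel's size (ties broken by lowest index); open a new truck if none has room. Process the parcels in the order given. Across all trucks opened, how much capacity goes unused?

1299

truck 1: place P1 (286 kg), 214 kg left
truck 1: place P2 (131 kg), 83 kg left
truck 2: place P3 (326 kg), 174 kg left
truck 3: place P4 (340 kg), 160 kg left
truck 1: place P5 (78 kg), 5 kg left
truck 3: place P6 (49 kg), 111 kg left
truck 4: place P7 (332 kg), 168 kg left
truck 5: place P8 (318 kg), 182 kg left
truck 3: place P9 (87 kg), 24 kg left
truck 4: place P10 (53 kg), 115 kg left
truck 6: place P11 (330 kg), 170 kg left
truck 7: place P12 (328 kg), 172 kg left
truck 4: place P13 (42 kg), 73 kg left
truck 8: place P14 (324 kg), 176 kg left
truck 9: place P15 (322 kg), 178 kg left
truck 10: place P16 (306 kg), 194 kg left
truck 4: place P17 (49 kg), 24 kg left
10 trucks × 500 kg = 5000 kg; used 3701 kg; unused 1299 kg.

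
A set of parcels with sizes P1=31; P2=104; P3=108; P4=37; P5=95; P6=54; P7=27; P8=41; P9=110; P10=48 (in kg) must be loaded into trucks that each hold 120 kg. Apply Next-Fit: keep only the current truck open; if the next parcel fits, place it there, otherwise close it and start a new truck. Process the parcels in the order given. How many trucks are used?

P1 (31 kg) → truck 1 (remaining 89 kg)
P2 (104 kg) → truck 2 (remaining 16 kg)
P3 (108 kg) → truck 3 (remaining 12 kg)
P4 (37 kg) → truck 4 (remaining 83 kg)
P5 (95 kg) → truck 5 (remaining 25 kg)
P6 (54 kg) → truck 6 (remaining 66 kg)
P7 (27 kg) → truck 6 (remaining 39 kg)
P8 (41 kg) → truck 7 (remaining 79 kg)
P9 (110 kg) → truck 8 (remaining 10 kg)
P10 (48 kg) → truck 9 (remaining 72 kg)

9 trucks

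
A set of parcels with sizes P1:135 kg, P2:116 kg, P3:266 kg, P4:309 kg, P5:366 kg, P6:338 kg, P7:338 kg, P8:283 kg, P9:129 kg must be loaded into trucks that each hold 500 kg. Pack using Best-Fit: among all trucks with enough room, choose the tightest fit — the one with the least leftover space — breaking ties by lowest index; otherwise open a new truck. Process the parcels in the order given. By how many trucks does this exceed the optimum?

Best-Fit: [135,116] [266] [309] [366,129] [338] [338] [283] → 7 trucks.
6 parcels exceed 250 kg (half the capacity), and no two of those can share a truck, so at least 6 trucks are needed.
An optimal packing achieves that bound: [366,129] [338,135] [338,116] [309] [283] [266] → 6 trucks.
Excess: 7 − 6 = 1.

1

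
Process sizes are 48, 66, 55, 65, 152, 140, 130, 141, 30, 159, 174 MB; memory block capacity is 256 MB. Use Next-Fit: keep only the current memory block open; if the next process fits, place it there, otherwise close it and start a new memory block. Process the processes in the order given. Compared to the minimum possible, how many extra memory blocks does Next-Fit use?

1

Next-Fit: [48,66,55,65] [152] [140] [130] [141,30] [159] [174] → 7 memory blocks.
6 processes exceed 128 MB (half the capacity), and no two of those can share a memory block, so at least 6 memory blocks are needed.
An optimal packing achieves that bound: [174,66] [159,65,30] [152,55,48] [141] [140] [130] → 6 memory blocks.
Excess: 7 − 6 = 1.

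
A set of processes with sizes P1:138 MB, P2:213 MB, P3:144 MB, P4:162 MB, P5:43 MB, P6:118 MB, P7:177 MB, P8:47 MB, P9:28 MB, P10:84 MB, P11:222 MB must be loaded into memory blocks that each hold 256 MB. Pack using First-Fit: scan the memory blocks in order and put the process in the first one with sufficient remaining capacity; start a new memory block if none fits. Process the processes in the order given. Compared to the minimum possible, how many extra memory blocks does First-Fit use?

1

First-Fit: [138,43,47,28] [213] [144,84] [162] [118] [177] [222] → 7 memory blocks.
Total size 1376 MB; any packing needs at least ⌈1376/256⌉ = 6 memory blocks.
An optimal packing achieves that bound: [222,28] [213,43] [177,47] [162,84] [144] [138,118] → 6 memory blocks.
Excess: 7 − 6 = 1.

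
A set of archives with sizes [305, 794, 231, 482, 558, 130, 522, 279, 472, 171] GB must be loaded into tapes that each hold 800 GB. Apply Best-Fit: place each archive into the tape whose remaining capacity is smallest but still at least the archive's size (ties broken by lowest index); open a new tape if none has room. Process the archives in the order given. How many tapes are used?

6

305 GB → tape 1 (remaining 495 GB)
794 GB → tape 2 (remaining 6 GB)
231 GB → tape 1 (remaining 264 GB)
482 GB → tape 3 (remaining 318 GB)
558 GB → tape 4 (remaining 242 GB)
130 GB → tape 4 (remaining 112 GB)
522 GB → tape 5 (remaining 278 GB)
279 GB → tape 3 (remaining 39 GB)
472 GB → tape 6 (remaining 328 GB)
171 GB → tape 1 (remaining 93 GB)
Final tapes: [305,231,171] [794] [482,279] [558,130] [522] [472].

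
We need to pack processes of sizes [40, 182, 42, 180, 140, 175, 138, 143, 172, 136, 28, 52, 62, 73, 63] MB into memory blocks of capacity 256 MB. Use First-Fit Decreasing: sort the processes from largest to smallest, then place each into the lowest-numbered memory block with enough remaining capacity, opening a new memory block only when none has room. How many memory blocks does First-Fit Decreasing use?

Sorted descending: 182, 180, 175, 172, 143, 140, 138, 136, 73, 63, 62, 52, 42, 40, 28.
182 MB → memory block 1 (remaining 74 MB)
180 MB → memory block 2 (remaining 76 MB)
175 MB → memory block 3 (remaining 81 MB)
172 MB → memory block 4 (remaining 84 MB)
143 MB → memory block 5 (remaining 113 MB)
140 MB → memory block 6 (remaining 116 MB)
138 MB → memory block 7 (remaining 118 MB)
136 MB → memory block 8 (remaining 120 MB)
73 MB → memory block 1 (remaining 1 MB)
63 MB → memory block 2 (remaining 13 MB)
62 MB → memory block 3 (remaining 19 MB)
52 MB → memory block 4 (remaining 32 MB)
42 MB → memory block 5 (remaining 71 MB)
40 MB → memory block 5 (remaining 31 MB)
28 MB → memory block 4 (remaining 4 MB)

8 memory blocks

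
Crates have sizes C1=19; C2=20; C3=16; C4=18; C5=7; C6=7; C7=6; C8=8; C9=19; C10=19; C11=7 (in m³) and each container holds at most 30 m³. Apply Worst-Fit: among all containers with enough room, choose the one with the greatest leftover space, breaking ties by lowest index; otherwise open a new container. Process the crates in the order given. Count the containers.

Put C1 (19 m³) in container 1; 11 m³ remain.
Put C2 (20 m³) in container 2; 10 m³ remain.
Put C3 (16 m³) in container 3; 14 m³ remain.
Put C4 (18 m³) in container 4; 12 m³ remain.
Put C5 (7 m³) in container 3; 7 m³ remain.
Put C6 (7 m³) in container 4; 5 m³ remain.
Put C7 (6 m³) in container 1; 5 m³ remain.
Put C8 (8 m³) in container 2; 2 m³ remain.
Put C9 (19 m³) in container 5; 11 m³ remain.
Put C10 (19 m³) in container 6; 11 m³ remain.
Put C11 (7 m³) in container 5; 4 m³ remain.

6 containers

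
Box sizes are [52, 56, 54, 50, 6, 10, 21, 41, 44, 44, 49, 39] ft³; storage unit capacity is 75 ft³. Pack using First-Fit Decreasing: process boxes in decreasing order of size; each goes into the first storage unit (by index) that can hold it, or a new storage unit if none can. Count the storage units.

Sorted descending: 56, 54, 52, 50, 49, 44, 44, 41, 39, 21, 10, 6.
Put 56 ft³ in storage unit 1; 19 ft³ remain.
Put 54 ft³ in storage unit 2; 21 ft³ remain.
Put 52 ft³ in storage unit 3; 23 ft³ remain.
Put 50 ft³ in storage unit 4; 25 ft³ remain.
Put 49 ft³ in storage unit 5; 26 ft³ remain.
Put 44 ft³ in storage unit 6; 31 ft³ remain.
Put 44 ft³ in storage unit 7; 31 ft³ remain.
Put 41 ft³ in storage unit 8; 34 ft³ remain.
Put 39 ft³ in storage unit 9; 36 ft³ remain.
Put 21 ft³ in storage unit 2; 0 ft³ remain.
Put 10 ft³ in storage unit 1; 9 ft³ remain.
Put 6 ft³ in storage unit 1; 3 ft³ remain.
Final storage units: [56,10,6] [54,21] [52] [50] [49] [44] [44] [41] [39].

9 storage units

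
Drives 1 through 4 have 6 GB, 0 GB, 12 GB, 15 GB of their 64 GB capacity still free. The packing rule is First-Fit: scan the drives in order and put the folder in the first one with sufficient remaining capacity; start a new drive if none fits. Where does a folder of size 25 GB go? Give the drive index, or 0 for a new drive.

No drive has ≥ 25 GB free, so a new drive is opened.

0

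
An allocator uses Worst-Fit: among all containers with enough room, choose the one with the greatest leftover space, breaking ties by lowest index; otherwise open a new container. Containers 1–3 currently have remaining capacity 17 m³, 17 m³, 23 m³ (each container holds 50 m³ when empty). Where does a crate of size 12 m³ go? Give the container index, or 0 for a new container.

Containers with room: container 1 (17 m³), container 2 (17 m³), container 3 (23 m³).
Most room is container 3 with 23 m³ free.

3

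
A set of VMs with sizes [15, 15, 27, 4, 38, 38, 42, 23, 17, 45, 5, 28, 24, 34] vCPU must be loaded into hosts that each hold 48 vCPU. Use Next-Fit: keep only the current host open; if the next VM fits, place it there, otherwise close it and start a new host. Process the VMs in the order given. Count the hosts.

10

15 vCPU → host 1 (remaining 33 vCPU)
15 vCPU → host 1 (remaining 18 vCPU)
27 vCPU → host 2 (remaining 21 vCPU)
4 vCPU → host 2 (remaining 17 vCPU)
38 vCPU → host 3 (remaining 10 vCPU)
38 vCPU → host 4 (remaining 10 vCPU)
42 vCPU → host 5 (remaining 6 vCPU)
23 vCPU → host 6 (remaining 25 vCPU)
17 vCPU → host 6 (remaining 8 vCPU)
45 vCPU → host 7 (remaining 3 vCPU)
5 vCPU → host 8 (remaining 43 vCPU)
28 vCPU → host 8 (remaining 15 vCPU)
24 vCPU → host 9 (remaining 24 vCPU)
34 vCPU → host 10 (remaining 14 vCPU)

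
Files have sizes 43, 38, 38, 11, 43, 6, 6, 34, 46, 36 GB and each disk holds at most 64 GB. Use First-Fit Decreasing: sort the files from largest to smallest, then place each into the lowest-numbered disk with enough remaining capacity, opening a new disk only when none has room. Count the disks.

Sorted descending: 46, 43, 43, 38, 38, 36, 34, 11, 6, 6.
Put 46 GB in disk 1; 18 GB remain.
Put 43 GB in disk 2; 21 GB remain.
Put 43 GB in disk 3; 21 GB remain.
Put 38 GB in disk 4; 26 GB remain.
Put 38 GB in disk 5; 26 GB remain.
Put 36 GB in disk 6; 28 GB remain.
Put 34 GB in disk 7; 30 GB remain.
Put 11 GB in disk 1; 7 GB remain.
Put 6 GB in disk 1; 1 GB remain.
Put 6 GB in disk 2; 15 GB remain.
Final disks: [46,11,6] [43,6] [43] [38] [38] [36] [34].

7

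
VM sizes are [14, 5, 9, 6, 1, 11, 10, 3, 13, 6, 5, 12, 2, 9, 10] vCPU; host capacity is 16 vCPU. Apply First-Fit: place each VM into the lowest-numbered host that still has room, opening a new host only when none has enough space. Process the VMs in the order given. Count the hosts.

9

Put 14 vCPU in host 1; 2 vCPU remain.
Put 5 vCPU in host 2; 11 vCPU remain.
Put 9 vCPU in host 2; 2 vCPU remain.
Put 6 vCPU in host 3; 10 vCPU remain.
Put 1 vCPU in host 1; 1 vCPU remain.
Put 11 vCPU in host 4; 5 vCPU remain.
Put 10 vCPU in host 3; 0 vCPU remain.
Put 3 vCPU in host 4; 2 vCPU remain.
Put 13 vCPU in host 5; 3 vCPU remain.
Put 6 vCPU in host 6; 10 vCPU remain.
Put 5 vCPU in host 6; 5 vCPU remain.
Put 12 vCPU in host 7; 4 vCPU remain.
Put 2 vCPU in host 2; 0 vCPU remain.
Put 9 vCPU in host 8; 7 vCPU remain.
Put 10 vCPU in host 9; 6 vCPU remain.
Final hosts: [14,1] [5,9,2] [6,10] [11,3] [13] [6,5] [12] [9] [10].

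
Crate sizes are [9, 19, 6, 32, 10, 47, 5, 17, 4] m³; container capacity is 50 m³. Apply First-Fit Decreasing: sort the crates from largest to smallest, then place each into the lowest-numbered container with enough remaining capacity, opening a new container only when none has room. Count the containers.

Sorted descending: 47, 32, 19, 17, 10, 9, 6, 5, 4.
47 m³ → container 1 (remaining 3 m³)
32 m³ → container 2 (remaining 18 m³)
19 m³ → container 3 (remaining 31 m³)
17 m³ → container 2 (remaining 1 m³)
10 m³ → container 3 (remaining 21 m³)
9 m³ → container 3 (remaining 12 m³)
6 m³ → container 3 (remaining 6 m³)
5 m³ → container 3 (remaining 1 m³)
4 m³ → container 4 (remaining 46 m³)
Final containers: [47] [32,17] [19,10,9,6,5] [4].

4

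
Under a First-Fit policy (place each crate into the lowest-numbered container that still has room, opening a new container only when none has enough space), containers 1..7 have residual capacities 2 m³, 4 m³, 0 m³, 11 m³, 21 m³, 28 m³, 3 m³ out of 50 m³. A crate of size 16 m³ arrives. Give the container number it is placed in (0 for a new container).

Containers with room: container 5 (21 m³), container 6 (28 m³).
The first with room is container 5.

5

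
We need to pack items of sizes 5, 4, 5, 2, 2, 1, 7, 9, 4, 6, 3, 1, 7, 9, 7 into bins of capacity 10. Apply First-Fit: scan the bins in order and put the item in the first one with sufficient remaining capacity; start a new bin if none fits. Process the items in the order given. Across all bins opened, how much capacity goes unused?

8

bin 1: place 5, 5 left
bin 1: place 4, 1 left
bin 2: place 5, 5 left
bin 2: place 2, 3 left
bin 2: place 2, 1 left
bin 1: place 1, 0 left
bin 3: place 7, 3 left
bin 4: place 9, 1 left
bin 5: place 4, 6 left
bin 5: place 6, 0 left
bin 3: place 3, 0 left
bin 2: place 1, 0 left
bin 6: place 7, 3 left
bin 7: place 9, 1 left
bin 8: place 7, 3 left
8 bins × 10 = 80; used 72; unused 8.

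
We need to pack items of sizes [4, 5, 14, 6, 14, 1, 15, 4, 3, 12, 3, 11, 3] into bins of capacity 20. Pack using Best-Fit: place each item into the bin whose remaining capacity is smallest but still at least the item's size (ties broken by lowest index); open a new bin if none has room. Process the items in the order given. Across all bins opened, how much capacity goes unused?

bin 1: place 4, 16 left
bin 1: place 5, 11 left
bin 2: place 14, 6 left
bin 2: place 6, 0 left
bin 3: place 14, 6 left
bin 3: place 1, 5 left
bin 4: place 15, 5 left
bin 3: place 4, 1 left
bin 4: place 3, 2 left
bin 5: place 12, 8 left
bin 5: place 3, 5 left
bin 1: place 11, 0 left
bin 5: place 3, 2 left
5 bins × 20 = 100; used 95; unused 5.

5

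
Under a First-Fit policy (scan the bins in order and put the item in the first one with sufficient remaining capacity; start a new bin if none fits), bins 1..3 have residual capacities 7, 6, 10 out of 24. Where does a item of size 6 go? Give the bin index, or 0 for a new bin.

1

Bins with room: bin 1 (7), bin 2 (6), bin 3 (10).
The first with room is bin 1.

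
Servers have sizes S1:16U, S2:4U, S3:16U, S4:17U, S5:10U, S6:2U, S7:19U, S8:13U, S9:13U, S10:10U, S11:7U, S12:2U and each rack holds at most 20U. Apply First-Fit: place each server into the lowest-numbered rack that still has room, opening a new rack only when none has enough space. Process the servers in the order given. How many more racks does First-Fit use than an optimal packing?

0

First-Fit: [16,4] [16,2,2] [17] [10,10] [19] [13,7] [13] → 7 racks.
Total size 129U; any packing needs at least ⌈129/20⌉ = 7 racks.
So 7 is already optimal.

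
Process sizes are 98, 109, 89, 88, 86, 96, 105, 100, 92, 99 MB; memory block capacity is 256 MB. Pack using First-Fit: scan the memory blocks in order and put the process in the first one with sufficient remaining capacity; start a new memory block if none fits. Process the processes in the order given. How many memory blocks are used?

98 MB → memory block 1 (remaining 158 MB)
109 MB → memory block 1 (remaining 49 MB)
89 MB → memory block 2 (remaining 167 MB)
88 MB → memory block 2 (remaining 79 MB)
86 MB → memory block 3 (remaining 170 MB)
96 MB → memory block 3 (remaining 74 MB)
105 MB → memory block 4 (remaining 151 MB)
100 MB → memory block 4 (remaining 51 MB)
92 MB → memory block 5 (remaining 164 MB)
99 MB → memory block 5 (remaining 65 MB)

5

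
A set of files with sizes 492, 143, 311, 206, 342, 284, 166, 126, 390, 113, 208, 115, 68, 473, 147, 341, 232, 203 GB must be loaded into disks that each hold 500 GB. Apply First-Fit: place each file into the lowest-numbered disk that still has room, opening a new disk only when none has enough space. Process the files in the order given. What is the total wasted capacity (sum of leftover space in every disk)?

640

492 GB → disk 1 (remaining 8 GB)
143 GB → disk 2 (remaining 357 GB)
311 GB → disk 2 (remaining 46 GB)
206 GB → disk 3 (remaining 294 GB)
342 GB → disk 4 (remaining 158 GB)
284 GB → disk 3 (remaining 10 GB)
166 GB → disk 5 (remaining 334 GB)
126 GB → disk 4 (remaining 32 GB)
390 GB → disk 6 (remaining 110 GB)
113 GB → disk 5 (remaining 221 GB)
208 GB → disk 5 (remaining 13 GB)
115 GB → disk 7 (remaining 385 GB)
68 GB → disk 6 (remaining 42 GB)
473 GB → disk 8 (remaining 27 GB)
147 GB → disk 7 (remaining 238 GB)
341 GB → disk 9 (remaining 159 GB)
232 GB → disk 7 (remaining 6 GB)
203 GB → disk 10 (remaining 297 GB)
10 disks × 500 GB = 5000 GB; used 4360 GB; unused 640 GB.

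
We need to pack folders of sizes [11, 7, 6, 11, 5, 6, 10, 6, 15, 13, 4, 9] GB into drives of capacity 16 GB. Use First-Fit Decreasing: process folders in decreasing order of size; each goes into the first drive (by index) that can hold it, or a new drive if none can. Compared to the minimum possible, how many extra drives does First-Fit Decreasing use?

First-Fit Decreasing: [15] [13] [11,5] [11,4] [10,6] [9,7] [6,6] → 7 drives.
Total size 103 GB; any packing needs at least ⌈103/16⌉ = 7 drives.
So 7 is already optimal.

0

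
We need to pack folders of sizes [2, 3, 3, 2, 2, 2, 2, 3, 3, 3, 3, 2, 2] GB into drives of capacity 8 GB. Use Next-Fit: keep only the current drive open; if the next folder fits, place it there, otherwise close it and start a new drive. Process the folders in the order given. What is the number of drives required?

5

2 GB → drive 1 (remaining 6 GB)
3 GB → drive 1 (remaining 3 GB)
3 GB → drive 1 (remaining 0 GB)
2 GB → drive 2 (remaining 6 GB)
2 GB → drive 2 (remaining 4 GB)
2 GB → drive 2 (remaining 2 GB)
2 GB → drive 2 (remaining 0 GB)
3 GB → drive 3 (remaining 5 GB)
3 GB → drive 3 (remaining 2 GB)
3 GB → drive 4 (remaining 5 GB)
3 GB → drive 4 (remaining 2 GB)
2 GB → drive 4 (remaining 0 GB)
2 GB → drive 5 (remaining 6 GB)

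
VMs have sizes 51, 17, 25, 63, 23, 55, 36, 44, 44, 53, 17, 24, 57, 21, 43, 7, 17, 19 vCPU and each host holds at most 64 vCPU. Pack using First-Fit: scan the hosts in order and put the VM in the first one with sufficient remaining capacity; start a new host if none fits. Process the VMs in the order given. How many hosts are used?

51 vCPU → host 1 (remaining 13 vCPU)
17 vCPU → host 2 (remaining 47 vCPU)
25 vCPU → host 2 (remaining 22 vCPU)
63 vCPU → host 3 (remaining 1 vCPU)
23 vCPU → host 4 (remaining 41 vCPU)
55 vCPU → host 5 (remaining 9 vCPU)
36 vCPU → host 4 (remaining 5 vCPU)
44 vCPU → host 6 (remaining 20 vCPU)
44 vCPU → host 7 (remaining 20 vCPU)
53 vCPU → host 8 (remaining 11 vCPU)
17 vCPU → host 2 (remaining 5 vCPU)
24 vCPU → host 9 (remaining 40 vCPU)
57 vCPU → host 10 (remaining 7 vCPU)
21 vCPU → host 9 (remaining 19 vCPU)
43 vCPU → host 11 (remaining 21 vCPU)
7 vCPU → host 1 (remaining 6 vCPU)
17 vCPU → host 6 (remaining 3 vCPU)
19 vCPU → host 7 (remaining 1 vCPU)
Final hosts: [51,7] [17,25,17] [63] [23,36] [55] [44,17] [44,19] [53] [24,21] [57] [43].

11 hosts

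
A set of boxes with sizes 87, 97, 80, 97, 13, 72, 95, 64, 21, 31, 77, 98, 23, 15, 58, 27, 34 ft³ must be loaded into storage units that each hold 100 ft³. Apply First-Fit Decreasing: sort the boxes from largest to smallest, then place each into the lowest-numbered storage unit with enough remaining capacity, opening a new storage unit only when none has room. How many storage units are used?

Sorted descending: 98, 97, 97, 95, 87, 80, 77, 72, 64, 58, 34, 31, 27, 23, 21, 15, 13.
Put 98 ft³ in storage unit 1; 2 ft³ remain.
Put 97 ft³ in storage unit 2; 3 ft³ remain.
Put 97 ft³ in storage unit 3; 3 ft³ remain.
Put 95 ft³ in storage unit 4; 5 ft³ remain.
Put 87 ft³ in storage unit 5; 13 ft³ remain.
Put 80 ft³ in storage unit 6; 20 ft³ remain.
Put 77 ft³ in storage unit 7; 23 ft³ remain.
Put 72 ft³ in storage unit 8; 28 ft³ remain.
Put 64 ft³ in storage unit 9; 36 ft³ remain.
Put 58 ft³ in storage unit 10; 42 ft³ remain.
Put 34 ft³ in storage unit 9; 2 ft³ remain.
Put 31 ft³ in storage unit 10; 11 ft³ remain.
Put 27 ft³ in storage unit 8; 1 ft³ remain.
Put 23 ft³ in storage unit 7; 0 ft³ remain.
Put 21 ft³ in storage unit 11; 79 ft³ remain.
Put 15 ft³ in storage unit 6; 5 ft³ remain.
Put 13 ft³ in storage unit 5; 0 ft³ remain.

11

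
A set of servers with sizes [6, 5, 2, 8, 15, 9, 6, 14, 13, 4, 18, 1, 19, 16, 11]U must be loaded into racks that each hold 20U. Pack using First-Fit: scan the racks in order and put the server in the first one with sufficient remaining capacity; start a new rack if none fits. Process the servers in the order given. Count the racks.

9

rack 1: place 6U, 14U left
rack 1: place 5U, 9U left
rack 1: place 2U, 7U left
rack 2: place 8U, 12U left
rack 3: place 15U, 5U left
rack 2: place 9U, 3U left
rack 1: place 6U, 1U left
rack 4: place 14U, 6U left
rack 5: place 13U, 7U left
rack 3: place 4U, 1U left
rack 6: place 18U, 2U left
rack 1: place 1U, 0U left
rack 7: place 19U, 1U left
rack 8: place 16U, 4U left
rack 9: place 11U, 9U left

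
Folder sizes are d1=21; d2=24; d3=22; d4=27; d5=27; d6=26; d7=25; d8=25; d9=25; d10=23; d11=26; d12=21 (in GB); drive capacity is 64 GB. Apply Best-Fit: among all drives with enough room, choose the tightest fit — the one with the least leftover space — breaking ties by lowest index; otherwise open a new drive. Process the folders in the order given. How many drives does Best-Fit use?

drive 1: place d1 (21 GB), 43 GB left
drive 1: place d2 (24 GB), 19 GB left
drive 2: place d3 (22 GB), 42 GB left
drive 2: place d4 (27 GB), 15 GB left
drive 3: place d5 (27 GB), 37 GB left
drive 3: place d6 (26 GB), 11 GB left
drive 4: place d7 (25 GB), 39 GB left
drive 4: place d8 (25 GB), 14 GB left
drive 5: place d9 (25 GB), 39 GB left
drive 5: place d10 (23 GB), 16 GB left
drive 6: place d11 (26 GB), 38 GB left
drive 6: place d12 (21 GB), 17 GB left

6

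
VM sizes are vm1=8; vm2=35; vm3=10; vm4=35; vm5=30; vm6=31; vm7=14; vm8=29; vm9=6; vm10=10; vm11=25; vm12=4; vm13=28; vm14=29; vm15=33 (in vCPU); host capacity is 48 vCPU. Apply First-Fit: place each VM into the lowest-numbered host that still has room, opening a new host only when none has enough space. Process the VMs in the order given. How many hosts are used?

Put vm1 (8 vCPU) in host 1; 40 vCPU remain.
Put vm2 (35 vCPU) in host 1; 5 vCPU remain.
Put vm3 (10 vCPU) in host 2; 38 vCPU remain.
Put vm4 (35 vCPU) in host 2; 3 vCPU remain.
Put vm5 (30 vCPU) in host 3; 18 vCPU remain.
Put vm6 (31 vCPU) in host 4; 17 vCPU remain.
Put vm7 (14 vCPU) in host 3; 4 vCPU remain.
Put vm8 (29 vCPU) in host 5; 19 vCPU remain.
Put vm9 (6 vCPU) in host 4; 11 vCPU remain.
Put vm10 (10 vCPU) in host 4; 1 vCPU remain.
Put vm11 (25 vCPU) in host 6; 23 vCPU remain.
Put vm12 (4 vCPU) in host 1; 1 vCPU remain.
Put vm13 (28 vCPU) in host 7; 20 vCPU remain.
Put vm14 (29 vCPU) in host 8; 19 vCPU remain.
Put vm15 (33 vCPU) in host 9; 15 vCPU remain.
Final hosts: [8,35,4] [10,35] [30,14] [31,6,10] [29] [25] [28] [29] [33].

9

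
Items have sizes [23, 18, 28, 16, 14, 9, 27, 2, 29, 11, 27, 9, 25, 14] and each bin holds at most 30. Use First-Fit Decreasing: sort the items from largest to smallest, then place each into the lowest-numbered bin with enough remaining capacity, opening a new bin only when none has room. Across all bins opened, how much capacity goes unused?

48

Sorted descending: 29, 28, 27, 27, 25, 23, 18, 16, 14, 14, 11, 9, 9, 2.
Put 29 in bin 1; 1 remain.
Put 28 in bin 2; 2 remain.
Put 27 in bin 3; 3 remain.
Put 27 in bin 4; 3 remain.
Put 25 in bin 5; 5 remain.
Put 23 in bin 6; 7 remain.
Put 18 in bin 7; 12 remain.
Put 16 in bin 8; 14 remain.
Put 14 in bin 8; 0 remain.
Put 14 in bin 9; 16 remain.
Put 11 in bin 7; 1 remain.
Put 9 in bin 9; 7 remain.
Put 9 in bin 10; 21 remain.
Put 2 in bin 2; 0 remain.
10 bins × 30 = 300; used 252; unused 48.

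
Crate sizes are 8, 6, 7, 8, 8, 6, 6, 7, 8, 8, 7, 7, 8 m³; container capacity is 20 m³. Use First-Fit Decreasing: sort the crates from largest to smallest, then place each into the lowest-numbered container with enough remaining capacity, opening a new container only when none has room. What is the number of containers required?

Sorted descending: 8, 8, 8, 8, 8, 8, 7, 7, 7, 7, 6, 6, 6.
container 1: place 8 m³, 12 m³ left
container 1: place 8 m³, 4 m³ left
container 2: place 8 m³, 12 m³ left
container 2: place 8 m³, 4 m³ left
container 3: place 8 m³, 12 m³ left
container 3: place 8 m³, 4 m³ left
container 4: place 7 m³, 13 m³ left
container 4: place 7 m³, 6 m³ left
container 5: place 7 m³, 13 m³ left
container 5: place 7 m³, 6 m³ left
container 4: place 6 m³, 0 m³ left
container 5: place 6 m³, 0 m³ left
container 6: place 6 m³, 14 m³ left
Final containers: [8,8] [8,8] [8,8] [7,7,6] [7,7,6] [6].

6 containers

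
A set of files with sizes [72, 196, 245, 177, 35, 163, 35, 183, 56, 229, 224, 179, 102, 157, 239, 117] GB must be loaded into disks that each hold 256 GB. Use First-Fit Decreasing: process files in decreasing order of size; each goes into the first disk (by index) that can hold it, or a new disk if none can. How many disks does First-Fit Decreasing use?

11 disks

Sorted descending: 245, 239, 229, 224, 196, 183, 179, 177, 163, 157, 117, 102, 72, 56, 35, 35.
disk 1: place 245 GB, 11 GB left
disk 2: place 239 GB, 17 GB left
disk 3: place 229 GB, 27 GB left
disk 4: place 224 GB, 32 GB left
disk 5: place 196 GB, 60 GB left
disk 6: place 183 GB, 73 GB left
disk 7: place 179 GB, 77 GB left
disk 8: place 177 GB, 79 GB left
disk 9: place 163 GB, 93 GB left
disk 10: place 157 GB, 99 GB left
disk 11: place 117 GB, 139 GB left
disk 11: place 102 GB, 37 GB left
disk 6: place 72 GB, 1 GB left
disk 5: place 56 GB, 4 GB left
disk 7: place 35 GB, 42 GB left
disk 7: place 35 GB, 7 GB left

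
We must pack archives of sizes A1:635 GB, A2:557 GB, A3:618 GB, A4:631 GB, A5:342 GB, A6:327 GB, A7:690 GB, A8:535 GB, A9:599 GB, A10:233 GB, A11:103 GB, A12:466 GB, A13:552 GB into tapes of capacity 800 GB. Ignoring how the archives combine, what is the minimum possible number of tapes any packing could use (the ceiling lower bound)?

8 tapes

Total size = 635 + 557 + 618 + 631 + 342 + 327 + 690 + 535 + 599 + 233 + 103 + 466 + 552 = 6288 GB.
⌈6288 / 800⌉ = 8.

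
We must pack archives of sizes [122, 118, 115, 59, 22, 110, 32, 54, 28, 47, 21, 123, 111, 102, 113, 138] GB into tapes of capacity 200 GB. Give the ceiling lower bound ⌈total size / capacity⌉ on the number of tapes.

Total size = 122 + 118 + 115 + 59 + 22 + 110 + 32 + 54 + 28 + 47 + 21 + 123 + 111 + 102 + 113 + 138 = 1315 GB.
⌈1315 / 200⌉ = 7.

7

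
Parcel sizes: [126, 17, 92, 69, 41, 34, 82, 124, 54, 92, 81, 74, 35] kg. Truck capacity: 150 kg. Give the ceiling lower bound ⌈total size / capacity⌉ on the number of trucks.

Total size = 126 + 17 + 92 + 69 + 41 + 34 + 82 + 124 + 54 + 92 + 81 + 74 + 35 = 921 kg.
⌈921 / 150⌉ = 7.

7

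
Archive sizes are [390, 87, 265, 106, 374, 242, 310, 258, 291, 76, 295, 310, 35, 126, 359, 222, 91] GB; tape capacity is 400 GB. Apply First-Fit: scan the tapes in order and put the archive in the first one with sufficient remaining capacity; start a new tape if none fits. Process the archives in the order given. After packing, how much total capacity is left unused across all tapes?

tape 1: place 390 GB, 10 GB left
tape 2: place 87 GB, 313 GB left
tape 2: place 265 GB, 48 GB left
tape 3: place 106 GB, 294 GB left
tape 4: place 374 GB, 26 GB left
tape 3: place 242 GB, 52 GB left
tape 5: place 310 GB, 90 GB left
tape 6: place 258 GB, 142 GB left
tape 7: place 291 GB, 109 GB left
tape 5: place 76 GB, 14 GB left
tape 8: place 295 GB, 105 GB left
tape 9: place 310 GB, 90 GB left
tape 2: place 35 GB, 13 GB left
tape 6: place 126 GB, 16 GB left
tape 10: place 359 GB, 41 GB left
tape 11: place 222 GB, 178 GB left
tape 7: place 91 GB, 18 GB left
11 tapes × 400 GB = 4400 GB; used 3837 GB; unused 563 GB.

563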